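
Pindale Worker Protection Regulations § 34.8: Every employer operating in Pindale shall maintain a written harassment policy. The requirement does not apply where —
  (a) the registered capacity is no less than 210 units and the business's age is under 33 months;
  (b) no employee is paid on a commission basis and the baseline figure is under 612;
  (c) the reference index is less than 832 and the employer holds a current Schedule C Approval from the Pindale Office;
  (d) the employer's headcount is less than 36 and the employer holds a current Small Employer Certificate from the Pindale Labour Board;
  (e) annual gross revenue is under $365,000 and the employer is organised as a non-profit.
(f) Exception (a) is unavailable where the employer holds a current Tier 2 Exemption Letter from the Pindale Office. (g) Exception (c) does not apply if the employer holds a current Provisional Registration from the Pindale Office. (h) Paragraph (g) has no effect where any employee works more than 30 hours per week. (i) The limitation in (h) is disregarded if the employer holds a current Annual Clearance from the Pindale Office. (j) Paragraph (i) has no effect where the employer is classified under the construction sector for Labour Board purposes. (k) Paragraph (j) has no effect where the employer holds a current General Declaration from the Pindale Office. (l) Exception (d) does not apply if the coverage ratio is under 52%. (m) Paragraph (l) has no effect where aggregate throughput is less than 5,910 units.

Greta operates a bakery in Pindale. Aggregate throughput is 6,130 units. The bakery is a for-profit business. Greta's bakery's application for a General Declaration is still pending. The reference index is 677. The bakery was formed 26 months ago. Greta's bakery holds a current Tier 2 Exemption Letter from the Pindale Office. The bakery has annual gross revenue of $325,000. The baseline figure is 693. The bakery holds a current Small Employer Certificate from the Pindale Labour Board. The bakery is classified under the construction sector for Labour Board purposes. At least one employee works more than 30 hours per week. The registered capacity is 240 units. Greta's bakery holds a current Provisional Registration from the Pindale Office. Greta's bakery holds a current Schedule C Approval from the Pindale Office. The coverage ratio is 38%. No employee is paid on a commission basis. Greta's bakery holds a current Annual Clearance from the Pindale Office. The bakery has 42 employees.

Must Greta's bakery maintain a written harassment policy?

No — exception (c) applies; Greta's bakery is not required to maintain a written harassment policy.

All of (a)'s requirements are met (the registered capacity is 240 units, meeting the 210 units threshold; the business's age is 26 months, under the 33 months limit). Turning to paragraph (f): (f) operates against (a): a current Tier 2 Exemption Letter is held. (a) is therefore removed.
Exception (b) fails — the baseline figure is 693, not under 612.
Exception (c): the reference index is 677, less than the 832 limit; a current Schedule C Approval is held — every condition holds. Under paragraphs (g)–(k): (g) is triggered (a current Provisional Registration is held), but is overridden by (h): (h) operates against (g): at least one employee exceeds 30 hours/week. (i) operates (a current Annual Clearance is held), but is overridden by (j): (j) operates — the bakery is classified under the construction sector. (k), which would lift (j), is not engaged — no current General Declaration is held. (c) remains available.
Exception (d) does not apply: the employer's headcount is 42, not less than 36.
Exception (e) does not apply: the employer is for-profit.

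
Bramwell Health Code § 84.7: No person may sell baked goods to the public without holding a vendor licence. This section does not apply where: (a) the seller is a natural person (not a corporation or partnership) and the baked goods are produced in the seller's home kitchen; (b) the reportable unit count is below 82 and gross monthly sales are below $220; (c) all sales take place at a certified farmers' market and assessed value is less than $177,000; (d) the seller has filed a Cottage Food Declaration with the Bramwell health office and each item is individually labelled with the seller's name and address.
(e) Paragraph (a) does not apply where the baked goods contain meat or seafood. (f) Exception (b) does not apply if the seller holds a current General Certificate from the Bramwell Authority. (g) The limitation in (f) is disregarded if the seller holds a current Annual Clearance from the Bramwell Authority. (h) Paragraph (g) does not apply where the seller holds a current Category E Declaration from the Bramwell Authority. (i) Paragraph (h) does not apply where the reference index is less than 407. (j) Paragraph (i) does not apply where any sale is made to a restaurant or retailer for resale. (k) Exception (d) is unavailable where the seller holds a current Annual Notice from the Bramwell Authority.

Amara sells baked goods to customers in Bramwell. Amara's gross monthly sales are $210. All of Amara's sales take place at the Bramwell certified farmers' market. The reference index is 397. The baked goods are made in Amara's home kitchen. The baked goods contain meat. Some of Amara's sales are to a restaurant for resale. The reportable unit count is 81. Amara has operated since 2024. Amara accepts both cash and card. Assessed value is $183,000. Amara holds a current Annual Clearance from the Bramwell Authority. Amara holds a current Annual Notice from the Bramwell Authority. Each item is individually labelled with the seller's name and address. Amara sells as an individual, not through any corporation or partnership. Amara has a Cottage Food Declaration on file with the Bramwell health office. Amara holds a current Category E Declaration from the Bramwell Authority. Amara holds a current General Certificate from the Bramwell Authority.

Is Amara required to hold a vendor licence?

Exception (a): the seller is a natural person; the baked goods are home-kitchen produced — every condition holds. But: (e) is engaged — the baked goods contain meat. (a) is therefore removed.
Exception (b): the reportable unit count is 81, below the 82 limit; gross monthly sales are $210, below the $220 limit — every condition holds. Turning to paragraphs (f)–(j): (f) operates against (b): a current General Certificate is held. (g) would limit (f) — a current Annual Clearance is held — but (h) sets (g) aside: (h) is engaged — a current Category E Declaration is held. (i) applies (the reference index is 397, less than the 407 limit), but is set aside by (j): (j) operates against (i): some sales are to a restaurant for resale. (b) is therefore removed.
Exception (c) requires that assessed value is less than $177,000; but assessed value is $183,000, not less than $177,000, so (c) is unavailable.
All of (d)'s requirements are met (a Cottage Food Declaration is on file; items are individually labelled). But applying paragraph (k): (k) operates — a current Annual Notice is held. So (d) is unavailable.
No exception is made out. Amara falls within the general rule.

Yes — Amara must hold a vendor licence.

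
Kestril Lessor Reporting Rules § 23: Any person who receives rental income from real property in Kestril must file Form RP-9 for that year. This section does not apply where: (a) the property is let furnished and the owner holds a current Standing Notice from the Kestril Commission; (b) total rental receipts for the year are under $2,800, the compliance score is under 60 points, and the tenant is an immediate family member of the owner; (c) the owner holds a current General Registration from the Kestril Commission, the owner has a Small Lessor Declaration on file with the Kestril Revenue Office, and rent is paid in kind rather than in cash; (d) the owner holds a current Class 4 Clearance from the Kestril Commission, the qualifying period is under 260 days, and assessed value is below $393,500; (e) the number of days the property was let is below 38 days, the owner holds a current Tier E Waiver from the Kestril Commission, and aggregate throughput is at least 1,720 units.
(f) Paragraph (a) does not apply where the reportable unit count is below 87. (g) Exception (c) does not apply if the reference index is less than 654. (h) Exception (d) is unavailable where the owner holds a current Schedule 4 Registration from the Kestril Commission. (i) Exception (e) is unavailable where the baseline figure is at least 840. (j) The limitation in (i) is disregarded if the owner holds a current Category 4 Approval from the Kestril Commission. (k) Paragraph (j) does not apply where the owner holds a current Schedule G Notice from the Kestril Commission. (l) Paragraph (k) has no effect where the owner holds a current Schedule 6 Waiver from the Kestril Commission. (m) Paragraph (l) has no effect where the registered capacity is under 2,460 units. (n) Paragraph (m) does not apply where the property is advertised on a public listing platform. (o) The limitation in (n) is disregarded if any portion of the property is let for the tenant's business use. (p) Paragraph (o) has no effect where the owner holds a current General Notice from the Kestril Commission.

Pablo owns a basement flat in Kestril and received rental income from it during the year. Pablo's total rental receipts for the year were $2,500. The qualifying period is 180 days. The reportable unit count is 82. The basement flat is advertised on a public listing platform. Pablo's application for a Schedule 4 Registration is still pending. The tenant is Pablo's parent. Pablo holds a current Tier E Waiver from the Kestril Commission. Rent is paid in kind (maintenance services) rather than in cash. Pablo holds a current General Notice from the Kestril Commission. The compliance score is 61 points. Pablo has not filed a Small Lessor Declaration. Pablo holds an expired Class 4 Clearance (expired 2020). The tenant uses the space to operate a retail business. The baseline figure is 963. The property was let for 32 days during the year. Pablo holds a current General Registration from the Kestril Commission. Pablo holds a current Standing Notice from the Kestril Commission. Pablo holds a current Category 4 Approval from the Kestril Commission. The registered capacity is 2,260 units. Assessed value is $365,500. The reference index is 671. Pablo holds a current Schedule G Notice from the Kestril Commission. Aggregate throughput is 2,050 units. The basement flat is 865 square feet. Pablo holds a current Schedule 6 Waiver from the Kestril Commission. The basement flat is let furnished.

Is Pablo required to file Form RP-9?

Exception (a) is satisfied on its face — the property is let furnished; a current Standing Notice is held. Turning to paragraph (f): (f) operates against (a): the reportable unit count is 82, below the 87 limit. (a) is therefore removed.
Exception (b) does not apply: the compliance score is 61 points, not under 60 points.
Exception (c) fails — no Small Lessor Declaration is on file.
Exception (d) fails — the Class 4 Clearance is not current.
Exception (e) is satisfied on its face — the number of days the property was let is 32 days, below the 38 days limit; a current Tier E Waiver is held; aggregate throughput is 2,050 units, meeting the 1,720 units threshold. Under paragraphs (i)–(p): (i) would limit (e) — the baseline figure is 963, meeting the 840 threshold — but (j) sets (i) aside: (j) is triggered — a current Category 4 Approval is held. (k) would limit (j) — a current Schedule G Notice is held — but (l) sets (k) aside: (l) is triggered — a current Schedule 6 Waiver is held. (m) would limit (l) — the registered capacity is 2,260 units, under the 2,460 units limit — but (n) sets (m) aside: (n) operates against (m): the property is publicly advertised. (o) would limit (n) — the space is let for business use — but (p) sets (o) aside: (p) applies — a current General Notice is held. Exception (e) stands.

No — exception (e) applies; Pablo is not required to file Form RP-9.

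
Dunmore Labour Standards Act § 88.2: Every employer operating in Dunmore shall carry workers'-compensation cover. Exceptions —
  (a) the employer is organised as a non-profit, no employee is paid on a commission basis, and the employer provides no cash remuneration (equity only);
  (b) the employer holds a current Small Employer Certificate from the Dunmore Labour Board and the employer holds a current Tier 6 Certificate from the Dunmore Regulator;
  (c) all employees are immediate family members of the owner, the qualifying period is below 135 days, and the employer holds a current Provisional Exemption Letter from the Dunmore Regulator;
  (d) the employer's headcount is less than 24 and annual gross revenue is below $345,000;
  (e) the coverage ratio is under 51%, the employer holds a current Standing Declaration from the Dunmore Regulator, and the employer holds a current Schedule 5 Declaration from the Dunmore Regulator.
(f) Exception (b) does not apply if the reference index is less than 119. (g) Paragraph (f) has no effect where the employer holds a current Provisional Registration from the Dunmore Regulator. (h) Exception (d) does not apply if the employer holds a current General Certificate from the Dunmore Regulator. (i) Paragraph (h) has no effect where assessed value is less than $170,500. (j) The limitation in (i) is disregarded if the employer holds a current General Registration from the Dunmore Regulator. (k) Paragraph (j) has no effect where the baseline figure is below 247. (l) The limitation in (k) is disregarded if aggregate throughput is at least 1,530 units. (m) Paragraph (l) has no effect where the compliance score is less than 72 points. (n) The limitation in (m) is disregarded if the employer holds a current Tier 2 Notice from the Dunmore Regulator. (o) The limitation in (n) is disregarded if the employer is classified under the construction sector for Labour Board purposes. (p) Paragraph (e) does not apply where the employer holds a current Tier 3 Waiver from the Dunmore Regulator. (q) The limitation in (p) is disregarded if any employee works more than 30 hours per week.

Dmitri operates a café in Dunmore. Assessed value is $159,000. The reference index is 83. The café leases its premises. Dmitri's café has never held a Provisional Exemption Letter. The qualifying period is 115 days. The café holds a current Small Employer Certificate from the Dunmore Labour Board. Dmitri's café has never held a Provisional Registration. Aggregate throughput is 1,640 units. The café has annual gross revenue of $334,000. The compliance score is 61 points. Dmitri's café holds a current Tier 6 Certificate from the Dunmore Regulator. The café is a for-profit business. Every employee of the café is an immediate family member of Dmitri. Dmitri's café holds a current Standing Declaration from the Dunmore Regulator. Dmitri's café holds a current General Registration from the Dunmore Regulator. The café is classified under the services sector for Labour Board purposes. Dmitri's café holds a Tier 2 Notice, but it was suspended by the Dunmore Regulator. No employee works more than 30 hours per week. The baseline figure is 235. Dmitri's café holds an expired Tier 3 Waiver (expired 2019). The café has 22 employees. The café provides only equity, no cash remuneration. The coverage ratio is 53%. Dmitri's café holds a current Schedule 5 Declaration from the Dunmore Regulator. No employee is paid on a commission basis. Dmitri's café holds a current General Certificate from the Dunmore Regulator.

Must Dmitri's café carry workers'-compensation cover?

Exception (a) fails — the employer is for-profit.
All of (b)'s requirements are met (a current Small Employer Certificate is held; a current Tier 6 Certificate is held). Turning to paragraphs (f)–(g): (f) is triggered — the reference index is 83, less than the 119 limit. (g), which would lift (f), is inapplicable — the Provisional Registration is not current. So (b) is unavailable.
Exception (c) does not apply: there is no Provisional Exemption Letter in force.
Exception (d): the employer's headcount is 22, less than the 24 limit; annual gross revenue is $334,000, below the $345,000 limit — every condition holds. Under paragraphs (h)–(o): (h) applies (a current General Certificate is held), but is displaced by (i): (i) operates — assessed value is $159,000, less than the $170,500 limit. (j) is triggered (a current General Registration is held), but is itself disapplied by (k): (k) operates against (j): the baseline figure is 235, below the 247 limit. (l) would limit (k) — aggregate throughput is 1,640 units, meeting the 1,530 units threshold — but (m) sets (l) aside: (m) operates against (l): the compliance score is 61 points, less than the 72 points limit. (n), which would lift (m), is not triggered — no current Tier 2 Notice is held. So (d) applies.
Exception (e) fails — the coverage ratio is 53%, not under 51%.

No — exception (d) applies; Dmitri's café is not required to carry workers'-compensation cover.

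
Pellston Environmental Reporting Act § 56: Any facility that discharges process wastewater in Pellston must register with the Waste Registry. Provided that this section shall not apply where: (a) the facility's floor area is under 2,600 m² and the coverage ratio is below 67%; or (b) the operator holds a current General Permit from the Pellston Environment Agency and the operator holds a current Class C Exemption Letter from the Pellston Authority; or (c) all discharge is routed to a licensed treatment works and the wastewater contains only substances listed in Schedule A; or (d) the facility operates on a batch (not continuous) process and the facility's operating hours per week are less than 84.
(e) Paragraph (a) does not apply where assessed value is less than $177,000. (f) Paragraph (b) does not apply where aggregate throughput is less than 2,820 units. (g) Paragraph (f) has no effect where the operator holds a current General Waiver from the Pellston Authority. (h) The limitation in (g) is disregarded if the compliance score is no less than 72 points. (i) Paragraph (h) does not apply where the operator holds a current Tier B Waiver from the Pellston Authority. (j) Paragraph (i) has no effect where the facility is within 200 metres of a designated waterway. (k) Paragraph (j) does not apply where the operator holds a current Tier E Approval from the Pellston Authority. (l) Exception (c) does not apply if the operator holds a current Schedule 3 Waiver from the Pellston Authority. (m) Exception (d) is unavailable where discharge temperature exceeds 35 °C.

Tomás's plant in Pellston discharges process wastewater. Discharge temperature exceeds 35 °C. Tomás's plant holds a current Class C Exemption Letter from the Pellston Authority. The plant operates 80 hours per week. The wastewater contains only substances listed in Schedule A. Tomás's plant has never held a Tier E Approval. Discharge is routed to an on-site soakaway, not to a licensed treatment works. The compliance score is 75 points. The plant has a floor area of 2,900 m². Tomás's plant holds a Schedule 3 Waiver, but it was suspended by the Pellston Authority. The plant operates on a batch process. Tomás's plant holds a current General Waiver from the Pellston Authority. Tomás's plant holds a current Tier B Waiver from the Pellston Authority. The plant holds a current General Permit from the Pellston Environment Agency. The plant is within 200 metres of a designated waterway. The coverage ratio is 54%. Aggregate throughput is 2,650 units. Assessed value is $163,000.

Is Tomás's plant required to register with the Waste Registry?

Yes — Tomás's plant must register with the Waste Registry.

Exception (a) does not apply: the facility's floor area is 2,900 m², not under 2,600 m².
All of (b)'s requirements are met (a current General Permit is held; a current Class C Exemption Letter is held). But: (f) applies — aggregate throughput is 2,650 units, less than the 2,820 units limit. (g) operates (a current General Waiver is held), but is overridden by (h): (h) operates against (g): the compliance score is 75 points, meeting the 72 points threshold. (i) would limit (h) — a current Tier B Waiver is held — but (j) sets (i) aside: (j) is triggered — the plant is within 200 m of a designated waterway. (k) is not engaged (the Tier E Approval is not current), so (j) stands. (b) is therefore removed.
Exception (c) requires that all discharge is routed to a licensed treatment works; but discharge is not routed to a licensed treatment works, so (c) is unavailable.
Exception (d): the facility operates on a batch process; the facility's operating hours per week are 80, less than the 84 limit — every condition holds. However, paragraph (m) must be considered: (m) operates against (d): discharge temperature exceeds 35 °C. Exception (d) does not apply.
Every exception is unavailable, so the rule governs.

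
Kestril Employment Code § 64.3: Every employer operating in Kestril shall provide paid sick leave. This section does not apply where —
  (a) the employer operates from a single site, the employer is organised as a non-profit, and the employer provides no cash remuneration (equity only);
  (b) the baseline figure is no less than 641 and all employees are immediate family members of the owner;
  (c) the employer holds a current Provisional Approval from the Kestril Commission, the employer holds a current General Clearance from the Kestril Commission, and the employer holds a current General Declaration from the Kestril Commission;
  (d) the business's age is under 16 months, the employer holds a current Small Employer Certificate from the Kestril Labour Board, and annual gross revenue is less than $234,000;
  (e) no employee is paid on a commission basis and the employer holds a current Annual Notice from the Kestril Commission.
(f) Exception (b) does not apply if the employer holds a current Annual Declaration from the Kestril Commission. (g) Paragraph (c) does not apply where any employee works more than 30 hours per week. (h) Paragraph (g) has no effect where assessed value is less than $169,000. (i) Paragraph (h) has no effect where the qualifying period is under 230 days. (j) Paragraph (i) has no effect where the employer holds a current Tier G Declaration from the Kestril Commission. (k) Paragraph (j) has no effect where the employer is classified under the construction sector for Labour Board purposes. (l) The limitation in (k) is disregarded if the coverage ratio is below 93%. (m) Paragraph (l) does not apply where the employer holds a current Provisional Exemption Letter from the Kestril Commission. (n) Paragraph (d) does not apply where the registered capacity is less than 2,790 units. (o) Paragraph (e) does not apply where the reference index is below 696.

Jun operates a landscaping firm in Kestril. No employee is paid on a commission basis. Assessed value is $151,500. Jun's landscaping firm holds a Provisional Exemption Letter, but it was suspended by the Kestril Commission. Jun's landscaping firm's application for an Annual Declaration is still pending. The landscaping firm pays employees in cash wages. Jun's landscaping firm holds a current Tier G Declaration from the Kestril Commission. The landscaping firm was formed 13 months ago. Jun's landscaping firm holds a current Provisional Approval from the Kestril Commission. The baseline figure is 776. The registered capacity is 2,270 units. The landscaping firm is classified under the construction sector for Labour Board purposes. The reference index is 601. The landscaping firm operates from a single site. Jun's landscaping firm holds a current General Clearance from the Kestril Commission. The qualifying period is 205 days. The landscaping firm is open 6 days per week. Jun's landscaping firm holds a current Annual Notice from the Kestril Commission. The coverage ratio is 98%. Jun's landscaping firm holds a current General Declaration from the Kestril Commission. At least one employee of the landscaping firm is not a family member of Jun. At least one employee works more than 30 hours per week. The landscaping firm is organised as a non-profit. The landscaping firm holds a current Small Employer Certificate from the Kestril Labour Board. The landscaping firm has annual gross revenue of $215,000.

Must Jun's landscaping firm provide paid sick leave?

Exception (a) does not apply: employees are paid cash wages.
Exception (b) requires that all employees are immediate family members of the owner; but at least one employee is not a family member, so (b) is unavailable.
Exception (c)'s conditions are all satisfied: a current Provisional Approval is held; a current General Clearance is held; a current General Declaration is held. But applying paragraphs (g)–(m): (g) is engaged — at least one employee exceeds 30 hours/week. (h) would limit (g) — assessed value is $151,500, less than the $169,000 limit — but (i) sets (h) aside: (i) is engaged — the qualifying period is 205 days, under the 230 days limit. (j) would limit (i) — a current Tier G Declaration is held — but (k) sets (j) aside: (k) applies — the landscaping firm is classified under the construction sector. (l), which would lift (k), is not engaged — the coverage ratio is 98%, not below 93%. Exception (c) does not apply.
Exception (d) is satisfied on its face — the business's age is 13 months, under the 16 months limit; a current Small Employer Certificate is held; annual gross revenue is $215,000, less than the $234,000 limit. But: (n) is triggered — the registered capacity is 2,270 units, less than the 2,790 units limit. So (d) is unavailable.
All of (e)'s requirements are met (no employee is paid on commission; a current Annual Notice is held). However, paragraph (o) must be considered: (o) operates — the reference index is 601, below the 696 limit. (e) is therefore removed.
No exception is made out. Jun's landscaping firm falls within the general rule.

Yes — Jun's landscaping firm must provide paid sick leave.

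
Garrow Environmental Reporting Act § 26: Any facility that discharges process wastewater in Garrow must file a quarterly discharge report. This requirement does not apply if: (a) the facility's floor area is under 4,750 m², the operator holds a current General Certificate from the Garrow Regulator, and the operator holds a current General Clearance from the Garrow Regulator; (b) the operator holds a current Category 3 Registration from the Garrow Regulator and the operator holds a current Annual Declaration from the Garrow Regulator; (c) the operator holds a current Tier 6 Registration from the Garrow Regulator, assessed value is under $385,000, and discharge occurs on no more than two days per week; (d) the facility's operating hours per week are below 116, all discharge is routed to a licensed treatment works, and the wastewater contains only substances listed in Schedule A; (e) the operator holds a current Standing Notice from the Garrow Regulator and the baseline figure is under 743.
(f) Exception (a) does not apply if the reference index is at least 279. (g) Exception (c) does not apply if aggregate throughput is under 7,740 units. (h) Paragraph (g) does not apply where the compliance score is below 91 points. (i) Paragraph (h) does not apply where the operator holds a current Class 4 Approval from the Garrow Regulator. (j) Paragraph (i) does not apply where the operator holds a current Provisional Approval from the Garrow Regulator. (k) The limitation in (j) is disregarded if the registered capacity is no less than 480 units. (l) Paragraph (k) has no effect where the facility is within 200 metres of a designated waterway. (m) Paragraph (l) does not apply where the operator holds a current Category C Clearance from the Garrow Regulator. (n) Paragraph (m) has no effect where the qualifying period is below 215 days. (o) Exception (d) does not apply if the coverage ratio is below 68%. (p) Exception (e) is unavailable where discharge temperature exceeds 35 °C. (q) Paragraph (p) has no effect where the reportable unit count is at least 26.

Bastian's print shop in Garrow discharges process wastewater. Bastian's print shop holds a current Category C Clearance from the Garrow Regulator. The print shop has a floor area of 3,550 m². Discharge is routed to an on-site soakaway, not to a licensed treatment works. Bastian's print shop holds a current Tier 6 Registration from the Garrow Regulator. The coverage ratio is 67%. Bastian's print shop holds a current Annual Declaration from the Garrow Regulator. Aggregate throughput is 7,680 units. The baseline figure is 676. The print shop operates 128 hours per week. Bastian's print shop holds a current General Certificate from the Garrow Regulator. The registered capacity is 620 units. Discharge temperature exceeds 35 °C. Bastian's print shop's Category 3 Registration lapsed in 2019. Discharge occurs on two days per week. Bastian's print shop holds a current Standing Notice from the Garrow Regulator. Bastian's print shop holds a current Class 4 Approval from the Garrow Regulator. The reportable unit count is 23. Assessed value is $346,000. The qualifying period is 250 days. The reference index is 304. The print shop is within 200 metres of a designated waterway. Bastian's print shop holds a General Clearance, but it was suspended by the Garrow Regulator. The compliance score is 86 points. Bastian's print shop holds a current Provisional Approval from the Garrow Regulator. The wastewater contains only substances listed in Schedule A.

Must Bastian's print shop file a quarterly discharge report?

Yes — Bastian's print shop must file a quarterly discharge report.

Exception (a) does not apply: no current General Clearance is held.
Exception (b) does not apply: no current Category 3 Registration is held.
Exception (c): a current Tier 6 Registration is held; assessed value is $346,000, under the $385,000 limit; discharge occurs on no more than two days per week — every condition holds. Turning to paragraphs (g)–(n): (g) operates — aggregate throughput is 7,680 units, under the 7,740 units limit. (h) would limit (g) — the compliance score is 86 points, below the 91 points limit — but (i) sets (h) aside: (i) operates against (h): a current Class 4 Approval is held. (j) would limit (i) — a current Provisional Approval is held — but (k) sets (j) aside: (k) is triggered — the registered capacity is 620 units, meeting the 480 units threshold. (l) would limit (k) — the print shop is within 200 m of a designated waterway — but (m) sets (l) aside: (m) operates against (l): a current Category C Clearance is held. (n), which would lift (m), is not engaged — the qualifying period is 250 days, not below 215 days. (c) is therefore removed.
Exception (d) fails — the facility's operating hours per week are 128, not below 116.
All of (e)'s requirements are met (a current Standing Notice is held; the baseline figure is 676, under the 743 limit). Turning to paragraphs (p)–(q): (p) applies — discharge temperature exceeds 35 °C. (q), which would lift (p), is not triggered — the reportable unit count is 23, short of 26. Exception (e) does not apply.
No exception is made out. Bastian's print shop falls within the general rule.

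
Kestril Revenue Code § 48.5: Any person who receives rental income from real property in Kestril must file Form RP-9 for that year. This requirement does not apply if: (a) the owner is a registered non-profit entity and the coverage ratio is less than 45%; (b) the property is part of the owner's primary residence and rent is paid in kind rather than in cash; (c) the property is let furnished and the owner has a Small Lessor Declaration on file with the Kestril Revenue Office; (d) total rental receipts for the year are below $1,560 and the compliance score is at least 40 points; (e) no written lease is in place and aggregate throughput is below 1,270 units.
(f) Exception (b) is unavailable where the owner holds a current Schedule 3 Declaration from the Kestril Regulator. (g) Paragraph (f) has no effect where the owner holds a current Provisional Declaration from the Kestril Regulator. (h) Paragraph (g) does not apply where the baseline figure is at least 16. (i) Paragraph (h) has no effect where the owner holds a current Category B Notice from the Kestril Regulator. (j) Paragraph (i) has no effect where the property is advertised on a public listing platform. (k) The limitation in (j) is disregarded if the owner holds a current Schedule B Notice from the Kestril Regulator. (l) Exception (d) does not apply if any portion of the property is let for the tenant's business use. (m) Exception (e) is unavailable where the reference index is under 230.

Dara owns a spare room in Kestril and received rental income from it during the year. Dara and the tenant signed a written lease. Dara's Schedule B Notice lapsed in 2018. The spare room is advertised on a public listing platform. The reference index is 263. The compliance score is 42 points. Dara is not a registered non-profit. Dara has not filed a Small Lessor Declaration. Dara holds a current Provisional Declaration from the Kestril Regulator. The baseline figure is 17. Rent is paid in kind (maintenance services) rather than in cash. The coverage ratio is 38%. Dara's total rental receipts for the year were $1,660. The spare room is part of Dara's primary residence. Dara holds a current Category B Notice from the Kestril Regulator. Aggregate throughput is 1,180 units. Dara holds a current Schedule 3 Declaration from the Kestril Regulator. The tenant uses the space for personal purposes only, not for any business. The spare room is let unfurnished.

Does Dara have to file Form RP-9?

Exception (a) fails — Dara is not a registered non-profit.
Exception (b) is satisfied on its face — the spare room is part of the primary residence; rent is paid in kind. But: (f) operates against (b): a current Schedule 3 Declaration is held. (g) would limit (f) — a current Provisional Declaration is held — but (h) sets (g) aside: (h) operates — the baseline figure is 17, meeting the 16 threshold. (i) is engaged (a current Category B Notice is held), but yields to (j): (j) operates against (i): the property is publicly advertised. (k), which would lift (j), is not engaged — there is no Schedule B Notice in force. So (b) is unavailable.
Exception (c) fails — the property is let unfurnished.
Exception (d) does not apply: total rental receipts for the year are $1,660, not below $1,560.
Exception (e) requires that no written lease is in place; but a written lease is in place, so (e) is unavailable.
None of the exceptions is available; § 48.5 applies in full.

Yes — Dara must file Form RP-9.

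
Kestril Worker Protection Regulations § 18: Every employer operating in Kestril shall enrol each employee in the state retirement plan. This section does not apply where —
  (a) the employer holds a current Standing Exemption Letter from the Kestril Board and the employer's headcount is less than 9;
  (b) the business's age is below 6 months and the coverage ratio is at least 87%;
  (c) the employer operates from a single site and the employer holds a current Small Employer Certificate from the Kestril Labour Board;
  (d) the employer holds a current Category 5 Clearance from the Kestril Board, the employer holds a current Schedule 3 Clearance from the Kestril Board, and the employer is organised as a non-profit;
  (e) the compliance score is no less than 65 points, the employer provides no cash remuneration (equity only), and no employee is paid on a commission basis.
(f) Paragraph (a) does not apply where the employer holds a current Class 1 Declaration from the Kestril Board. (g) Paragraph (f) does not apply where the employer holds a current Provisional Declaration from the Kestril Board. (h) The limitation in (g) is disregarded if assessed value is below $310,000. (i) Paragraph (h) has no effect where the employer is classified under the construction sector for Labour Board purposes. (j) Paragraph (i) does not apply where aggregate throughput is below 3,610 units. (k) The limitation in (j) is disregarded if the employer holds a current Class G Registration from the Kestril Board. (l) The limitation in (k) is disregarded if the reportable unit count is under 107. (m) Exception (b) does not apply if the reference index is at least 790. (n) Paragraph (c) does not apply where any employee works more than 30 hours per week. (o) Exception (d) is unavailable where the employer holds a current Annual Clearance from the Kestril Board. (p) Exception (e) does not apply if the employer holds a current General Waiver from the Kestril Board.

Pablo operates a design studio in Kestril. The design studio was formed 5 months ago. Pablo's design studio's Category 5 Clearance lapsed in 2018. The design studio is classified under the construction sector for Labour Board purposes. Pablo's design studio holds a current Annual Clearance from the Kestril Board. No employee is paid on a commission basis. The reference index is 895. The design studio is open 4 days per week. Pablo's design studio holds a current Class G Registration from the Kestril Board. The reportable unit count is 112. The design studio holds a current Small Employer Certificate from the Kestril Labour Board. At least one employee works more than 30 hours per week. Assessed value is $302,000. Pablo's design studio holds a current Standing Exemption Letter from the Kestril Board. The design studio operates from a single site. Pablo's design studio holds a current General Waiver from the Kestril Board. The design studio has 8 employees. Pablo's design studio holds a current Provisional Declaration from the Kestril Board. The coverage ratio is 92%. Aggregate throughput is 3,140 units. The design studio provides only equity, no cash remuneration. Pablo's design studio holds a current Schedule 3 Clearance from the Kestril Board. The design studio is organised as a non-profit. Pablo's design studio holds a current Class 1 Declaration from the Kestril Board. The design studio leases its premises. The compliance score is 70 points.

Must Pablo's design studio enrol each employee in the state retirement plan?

No — exception (a) applies; Pablo's design studio is not required to enrol each employee in the state retirement plan.

All of (a)'s requirements are met (a current Standing Exemption Letter is held; the employer's headcount is 8, less than the 9 limit). As to paragraphs (f)–(l): (f) is triggered (a current Class 1 Declaration is held), but is itself disapplied by (g): (g) operates against (f): a current Provisional Declaration is held. (h) would limit (g) — assessed value is $302,000, below the $310,000 limit — but (i) sets (h) aside: (i) is triggered — the design studio is classified under the construction sector. (j) would limit (i) — aggregate throughput is 3,140 units, below the 3,610 units limit — but (k) sets (j) aside: (k) operates against (j): a current Class G Registration is held. (l), which would lift (k), is not engaged — the reportable unit count is 112, not under 107. Exception (a) stands.
Exception (b): the business's age is 5 months, below the 6 months limit; the coverage ratio is 92%, meeting the 87% threshold — every condition holds. Turning to paragraph (m): (m) operates against (b): the reference index is 895, meeting the 790 threshold. (b) is therefore removed.
Exception (c): the employer operates from a single site; a current Small Employer Certificate is held — every condition holds. But applying paragraph (n): (n) is engaged — at least one employee exceeds 30 hours/week. So (c) is unavailable.
Exception (d) does not apply: there is no Category 5 Clearance in force.
Exception (e) is satisfied on its face — the compliance score is 70 points, meeting the 65 points threshold; remuneration is equity-only; no employee is paid on commission. However, paragraph (p) must be considered: (p) operates against (e): a current General Waiver is held. (e) is therefore removed.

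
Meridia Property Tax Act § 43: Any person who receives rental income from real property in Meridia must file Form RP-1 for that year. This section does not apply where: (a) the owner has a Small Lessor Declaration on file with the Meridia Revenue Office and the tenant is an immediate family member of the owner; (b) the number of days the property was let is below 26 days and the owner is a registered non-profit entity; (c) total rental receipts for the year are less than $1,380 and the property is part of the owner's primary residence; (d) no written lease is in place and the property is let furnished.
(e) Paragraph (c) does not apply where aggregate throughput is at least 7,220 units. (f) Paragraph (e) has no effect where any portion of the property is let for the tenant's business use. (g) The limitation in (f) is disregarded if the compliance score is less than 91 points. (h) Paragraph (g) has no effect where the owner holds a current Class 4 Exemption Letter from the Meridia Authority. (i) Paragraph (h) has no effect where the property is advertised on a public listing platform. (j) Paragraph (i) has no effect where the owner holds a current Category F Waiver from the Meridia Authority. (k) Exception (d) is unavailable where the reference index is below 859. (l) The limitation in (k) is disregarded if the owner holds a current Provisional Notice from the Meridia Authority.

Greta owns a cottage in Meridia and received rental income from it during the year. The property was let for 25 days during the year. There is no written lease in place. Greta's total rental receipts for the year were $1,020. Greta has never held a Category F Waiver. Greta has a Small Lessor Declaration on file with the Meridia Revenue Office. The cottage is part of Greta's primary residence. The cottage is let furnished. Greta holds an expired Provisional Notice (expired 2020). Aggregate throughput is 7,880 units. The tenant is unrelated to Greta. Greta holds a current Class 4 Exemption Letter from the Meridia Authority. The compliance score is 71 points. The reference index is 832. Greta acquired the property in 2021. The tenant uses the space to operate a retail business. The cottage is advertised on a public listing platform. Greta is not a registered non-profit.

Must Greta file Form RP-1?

Yes — Greta must file Form RP-1.

Exception (a) does not apply: the tenant is unrelated to the owner.
Exception (b) does not apply: Greta is not a registered non-profit.
Exception (c): total rental receipts for the year are $1,020, less than the $1,380 limit; the cottage is part of the primary residence — every condition holds. Turning to paragraphs (e)–(j): (e) applies — aggregate throughput is 7,880 units, meeting the 7,220 units threshold. (f) would limit (e) — the space is let for business use — but (g) sets (f) aside: (g) is triggered — the compliance score is 71 points, less than the 91 points limit. (h) would limit (g) — a current Class 4 Exemption Letter is held — but (i) sets (h) aside: (i) operates against (h): the property is publicly advertised. (j), which would lift (i), is inapplicable — no current Category F Waiver is held. So (c) is unavailable.
Exception (d): there is no written lease; the property is let furnished — every condition holds. But applying paragraphs (k)–(l): (k) operates — the reference index is 832, below the 859 limit. (l), which would lift (k), does not operate here — no current Provisional Notice is held. Exception (d) does not apply.
None of the exceptions is available; § 43 applies in full.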